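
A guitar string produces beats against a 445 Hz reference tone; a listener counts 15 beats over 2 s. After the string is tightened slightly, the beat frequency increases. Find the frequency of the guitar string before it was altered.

452.5 Hz

Beat frequency = 15/2 = 7.5 Hz.
|f − 445| = 7.5, so the guitar string was at either 437.5 Hz or 452.5 Hz.
Increasing tension raises a string's frequency; the adjustment raises the guitar string's frequency.
The beat rate rose, so the adjustment moved the guitar string further from 445 Hz — it was already above the reference.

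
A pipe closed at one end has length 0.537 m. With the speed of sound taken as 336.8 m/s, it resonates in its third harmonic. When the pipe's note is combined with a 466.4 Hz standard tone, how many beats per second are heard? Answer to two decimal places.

Closed pipe (odd harmonics): f_n = n·v/(4L) = 3·336.8/(4·0.537) = 470.3911 Hz.
f_beat = |470.3911 − 466.4| = 3.99 Hz.

3.99 Hz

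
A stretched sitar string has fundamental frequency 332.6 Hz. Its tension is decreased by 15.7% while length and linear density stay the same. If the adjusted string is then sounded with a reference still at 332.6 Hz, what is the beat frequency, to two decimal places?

For a string, f ∝ √T, so the new frequency is 332.6·√0.843 = 305.3768 Hz.
f_beat = |305.3768 − 332.6| = 27.22 Hz.

27.22 Hz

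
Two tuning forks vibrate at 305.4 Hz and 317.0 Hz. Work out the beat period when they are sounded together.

f_beat = |305.4 − 317.0| = 11.6 Hz.
Beat period T = 1 / f_beat = 1 / 11.6 s.

0.086 s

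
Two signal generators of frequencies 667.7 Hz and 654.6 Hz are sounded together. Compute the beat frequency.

f_beat = |f₁ − f₂|.
|667.7 − 654.6| = 13.1 Hz.

13.1 Hz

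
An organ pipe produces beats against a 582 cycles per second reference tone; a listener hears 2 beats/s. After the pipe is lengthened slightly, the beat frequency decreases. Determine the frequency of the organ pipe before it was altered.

|f − 582| = 2, so the organ pipe was at either 580 Hz or 584 Hz.
A longer pipe has a lower fundamental; the adjustment lowers the organ pipe's frequency.
The beat rate fell, so the adjustment moved the organ pipe toward 582 Hz — it must have started above the reference.

584 Hz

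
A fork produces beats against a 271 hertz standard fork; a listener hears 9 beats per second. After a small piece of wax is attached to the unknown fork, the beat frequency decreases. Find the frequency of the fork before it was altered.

280 Hz

|f − 271| = 9, so the fork was at either 262 Hz or 280 Hz.
Loading a fork with wax lowers its frequency; the adjustment lowers the fork's frequency.
The beat rate fell, so the adjustment moved the fork toward 271 Hz — it must have started above the reference.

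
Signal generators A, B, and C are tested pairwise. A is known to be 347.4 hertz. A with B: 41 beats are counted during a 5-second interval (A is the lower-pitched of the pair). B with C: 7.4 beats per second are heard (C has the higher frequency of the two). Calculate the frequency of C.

A–B: Beat frequency = 41/5 = 8.2 Hz.
B is above A, so f_B = 347.4 + 8.2 = 355.6 Hz.
C is above B, so f_C = 355.6 + 7.4 = 363 Hz.

363 Hz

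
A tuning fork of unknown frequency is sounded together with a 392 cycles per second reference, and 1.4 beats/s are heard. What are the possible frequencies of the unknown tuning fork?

|f − 392| = 1.4, so f = 392 ± 1.4.

390.6 Hz or 393.4 Hz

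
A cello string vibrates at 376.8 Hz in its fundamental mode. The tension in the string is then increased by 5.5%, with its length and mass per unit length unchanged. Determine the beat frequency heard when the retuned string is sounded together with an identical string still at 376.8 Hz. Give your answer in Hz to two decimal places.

10.22 Hz

For a string, f ∝ √T, so the new frequency is 376.8·√1.055 = 387.0233 Hz.
f_beat = |387.0233 − 376.8| = 10.22 Hz.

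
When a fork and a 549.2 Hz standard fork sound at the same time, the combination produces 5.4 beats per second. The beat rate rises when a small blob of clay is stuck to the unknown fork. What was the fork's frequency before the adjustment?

543.8 Hz

|f − 549.2| = 5.4, so the fork was at either 543.8 Hz or 554.6 Hz.
Adding mass to a fork lowers its frequency; the adjustment lowers the fork's frequency.
The beat rate rose, so the adjustment moved the fork further from 549.2 Hz — it was already below the reference.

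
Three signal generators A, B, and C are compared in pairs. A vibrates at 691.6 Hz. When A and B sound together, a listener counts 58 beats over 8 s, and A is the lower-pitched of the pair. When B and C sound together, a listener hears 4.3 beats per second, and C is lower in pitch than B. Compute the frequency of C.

694.55 Hz

A–B: Beat frequency = 58/8 = 7.25 Hz.
B is above A, so f_B = 691.6 + 7.25 = 698.85 Hz.
C is below B, so f_C = 698.85 − 4.3 = 694.55 Hz.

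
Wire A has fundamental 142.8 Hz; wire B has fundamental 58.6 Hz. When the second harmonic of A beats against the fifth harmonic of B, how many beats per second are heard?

7.4 Hz

Second harmonic of the first: 2·142.8 = 285.6 Hz.
Fifth harmonic of the second: 5·58.6 = 293.0 Hz.
f_beat = |285.6 − 293.0| = 7.4 Hz.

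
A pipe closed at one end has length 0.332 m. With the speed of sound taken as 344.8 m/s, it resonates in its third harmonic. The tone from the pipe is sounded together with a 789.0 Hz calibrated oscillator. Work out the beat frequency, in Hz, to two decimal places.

10.08 Hz

Closed pipe (odd harmonics): f_n = n·v/(4L) = 3·344.8/(4·0.332) = 778.9157 Hz.
f_beat = |778.9157 − 789.0| = 10.08 Hz.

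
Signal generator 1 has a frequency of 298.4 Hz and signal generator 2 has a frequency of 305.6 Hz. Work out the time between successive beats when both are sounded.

0.139 s

f_beat = |298.4 − 305.6| = 7.2 Hz.
Beat period T = 1 / f_beat = 1 / 7.2 s.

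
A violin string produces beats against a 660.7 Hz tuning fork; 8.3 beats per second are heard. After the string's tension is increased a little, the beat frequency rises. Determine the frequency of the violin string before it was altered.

|f − 660.7| = 8.3, so the violin string was at either 652.4 Hz or 669 Hz.
Higher tension means higher frequency; the adjustment raises the violin string's frequency.
The beat rate rose, so the adjustment moved the violin string further from 660.7 Hz — it was already above the reference.

669 Hz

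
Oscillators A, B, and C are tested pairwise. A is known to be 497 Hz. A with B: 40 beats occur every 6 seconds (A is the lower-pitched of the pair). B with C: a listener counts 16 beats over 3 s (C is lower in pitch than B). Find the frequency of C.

A–B: Beat frequency = 40/6 = 6.6667 Hz.
B is above A, so f_B = 497 + 6.6667 = 503.6667 Hz.
B–C: Beat frequency = 16/3 = 5.3333 Hz.
C is below B, so f_C = 503.6667 − 5.3333 = 498.3333 Hz.

498.3333 Hz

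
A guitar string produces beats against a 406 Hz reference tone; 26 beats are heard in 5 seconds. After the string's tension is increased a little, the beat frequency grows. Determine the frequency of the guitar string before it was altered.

411.2 Hz

Beat frequency = 26/5 = 5.2 Hz.
|f − 406| = 5.2, so the guitar string was at either 400.8 Hz or 411.2 Hz.
Higher tension means higher frequency; the adjustment raises the guitar string's frequency.
The beat rate rose, so the adjustment moved the guitar string further from 406 Hz — it was already above the reference.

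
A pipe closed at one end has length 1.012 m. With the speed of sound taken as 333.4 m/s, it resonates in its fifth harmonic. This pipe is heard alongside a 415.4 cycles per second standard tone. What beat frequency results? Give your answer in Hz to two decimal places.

Closed pipe (odd harmonics): f_n = n·v/(4L) = 5·333.4/(4·1.012) = 411.8083 Hz.
f_beat = |411.8083 − 415.4| = 3.59 Hz.

3.59 Hz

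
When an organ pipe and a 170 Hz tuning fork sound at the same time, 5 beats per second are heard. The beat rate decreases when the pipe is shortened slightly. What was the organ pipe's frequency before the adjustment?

165 Hz

|f − 170| = 5, so the organ pipe was at either 165 Hz or 175 Hz.
A shorter pipe has a higher fundamental; the adjustment raises the organ pipe's frequency.
The beat rate fell, so the adjustment moved the organ pipe toward 170 Hz — it must have started below the reference.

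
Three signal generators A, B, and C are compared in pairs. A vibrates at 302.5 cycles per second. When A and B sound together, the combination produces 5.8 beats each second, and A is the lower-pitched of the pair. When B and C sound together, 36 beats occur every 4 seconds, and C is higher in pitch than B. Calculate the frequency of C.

317.3 Hz

B is above A, so f_B = 302.5 + 5.8 = 308.3 Hz.
B–C: Beat frequency = 36/4 = 9 Hz.
C is above B, so f_C = 308.3 + 9 = 317.3 Hz.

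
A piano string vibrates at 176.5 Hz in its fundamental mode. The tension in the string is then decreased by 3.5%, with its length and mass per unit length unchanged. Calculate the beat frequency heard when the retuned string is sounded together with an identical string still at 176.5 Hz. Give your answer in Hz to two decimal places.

3.12 Hz

For a string, f ∝ √T, so the new frequency is 176.5·√0.965 = 173.3837 Hz.
f_beat = |173.3837 − 176.5| = 3.12 Hz.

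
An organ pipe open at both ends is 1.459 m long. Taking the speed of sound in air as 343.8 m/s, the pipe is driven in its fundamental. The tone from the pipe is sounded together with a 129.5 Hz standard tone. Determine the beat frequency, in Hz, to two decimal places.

Open pipe: f_n = n·v/(2L) = 1·343.8/(2·1.459) = 117.8204 Hz.
f_beat = |117.8204 − 129.5| = 11.68 Hz.

11.68 Hz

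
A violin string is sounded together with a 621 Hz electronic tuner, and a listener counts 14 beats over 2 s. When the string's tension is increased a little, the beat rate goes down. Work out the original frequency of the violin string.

Beat frequency = 14/2 = 7 Hz.
|f − 621| = 7, so the violin string was at either 614 Hz or 628 Hz.
Higher tension means higher frequency; the adjustment raises the violin string's frequency.
The beat rate fell, so the adjustment moved the violin string toward 621 Hz — it must have started below the reference.

614 Hz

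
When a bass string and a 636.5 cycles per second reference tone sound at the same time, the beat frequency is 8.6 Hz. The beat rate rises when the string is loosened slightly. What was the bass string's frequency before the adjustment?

|f − 636.5| = 8.6, so the bass string was at either 627.9 Hz or 645.1 Hz.
Reducing tension lowers a string's frequency; the adjustment lowers the bass string's frequency.
The beat rate rose, so the adjustment moved the bass string further from 636.5 Hz — it was already below the reference.

627.9 Hz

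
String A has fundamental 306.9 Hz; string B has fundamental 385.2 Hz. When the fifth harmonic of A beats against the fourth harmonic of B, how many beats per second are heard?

6.3 Hz

Fifth harmonic of the first: 5·306.9 = 1534.5 Hz.
Fourth harmonic of the second: 4·385.2 = 1540.8 Hz.
f_beat = |1534.5 − 1540.8| = 6.3 Hz.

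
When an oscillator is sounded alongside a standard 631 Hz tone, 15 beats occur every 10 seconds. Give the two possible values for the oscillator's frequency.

629.5 Hz or 632.5 Hz

Beat frequency = 15/10 = 1.5 Hz.
|f − 631| = 1.5, so f = 631 ± 1.5.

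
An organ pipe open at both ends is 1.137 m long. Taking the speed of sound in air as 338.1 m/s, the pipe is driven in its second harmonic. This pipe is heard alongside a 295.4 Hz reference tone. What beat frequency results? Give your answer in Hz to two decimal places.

1.96 Hz

Open pipe: f_n = n·v/(2L) = 2·338.1/(2·1.137) = 297.3615 Hz.
f_beat = |297.3615 − 295.4| = 1.96 Hz.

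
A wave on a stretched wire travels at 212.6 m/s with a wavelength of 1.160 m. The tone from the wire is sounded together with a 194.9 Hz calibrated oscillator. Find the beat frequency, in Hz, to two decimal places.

Source frequency f = v/λ = 212.6/1.160 = 183.2759 Hz.
f_beat = |183.2759 − 194.9| = 11.62 Hz.

11.62 Hz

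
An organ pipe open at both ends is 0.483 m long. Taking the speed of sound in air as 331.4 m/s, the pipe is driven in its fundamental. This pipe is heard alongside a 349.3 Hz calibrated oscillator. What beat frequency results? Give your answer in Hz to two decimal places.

Open pipe: f_n = n·v/(2L) = 1·331.4/(2·0.483) = 343.0642 Hz.
f_beat = |343.0642 − 349.3| = 6.24 Hz.

6.24 Hz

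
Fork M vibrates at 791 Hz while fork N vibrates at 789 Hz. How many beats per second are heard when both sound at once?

2 Hz

f_beat = |f₁ − f₂|.
|791 − 789| = 2 Hz.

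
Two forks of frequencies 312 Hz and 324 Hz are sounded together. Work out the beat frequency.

The beat frequency equals the magnitude of the frequency difference.
|312 − 324| = 12 Hz.

12 Hz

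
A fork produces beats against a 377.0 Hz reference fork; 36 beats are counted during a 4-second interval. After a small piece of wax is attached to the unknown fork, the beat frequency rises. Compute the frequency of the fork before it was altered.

368 Hz

Beat frequency = 36/4 = 9 Hz.
|f − 377.0| = 9, so the fork was at either 368 Hz or 386 Hz.
Loading a fork with wax lowers its frequency; the adjustment lowers the fork's frequency.
The beat rate rose, so the adjustment moved the fork further from 377.0 Hz — it was already below the reference.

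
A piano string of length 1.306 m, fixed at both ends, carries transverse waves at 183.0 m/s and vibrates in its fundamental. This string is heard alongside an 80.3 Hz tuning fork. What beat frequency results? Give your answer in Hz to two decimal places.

For a string fixed at both ends, f_n = n·v/(2L) = 1·183.0/(2·1.306) = 70.0613 Hz.
f_beat = |70.0613 − 80.3| = 10.24 Hz.

10.24 Hz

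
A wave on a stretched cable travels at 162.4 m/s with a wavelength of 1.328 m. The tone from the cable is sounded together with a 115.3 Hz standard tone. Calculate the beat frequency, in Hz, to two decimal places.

Source frequency f = v/λ = 162.4/1.328 = 122.2892 Hz.
f_beat = |122.2892 − 115.3| = 6.99 Hz.

6.99 Hz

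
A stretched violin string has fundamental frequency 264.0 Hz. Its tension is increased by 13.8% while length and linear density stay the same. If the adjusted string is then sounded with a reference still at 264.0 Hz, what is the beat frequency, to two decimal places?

For a string, f ∝ √T, so the new frequency is 264.0·√1.138 = 281.6275 Hz.
f_beat = |281.6275 − 264.0| = 17.63 Hz.

17.63 Hz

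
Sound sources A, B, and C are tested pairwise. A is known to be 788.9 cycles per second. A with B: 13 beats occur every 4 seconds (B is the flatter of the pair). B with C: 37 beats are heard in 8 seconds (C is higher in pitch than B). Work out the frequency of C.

A–B: Beat frequency = 13/4 = 3.25 Hz.
B is below A, so f_B = 788.9 − 3.25 = 785.65 Hz.
B–C: Beat frequency = 37/8 = 4.625 Hz.
C is above B, so f_C = 785.65 + 4.625 = 790.275 Hz.

790.275 Hz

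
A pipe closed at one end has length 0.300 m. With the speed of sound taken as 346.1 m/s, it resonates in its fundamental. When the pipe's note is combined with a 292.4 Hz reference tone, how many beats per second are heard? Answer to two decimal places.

3.98 Hz

Closed pipe (odd harmonics): f_n = n·v/(4L) = 1·346.1/(4·0.300) = 288.4167 Hz.
f_beat = |288.4167 − 292.4| = 3.98 Hz.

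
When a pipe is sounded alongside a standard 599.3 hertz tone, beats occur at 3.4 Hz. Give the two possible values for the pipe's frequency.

595.9 Hz or 602.7 Hz

|f − 599.3| = 3.4, so f = 599.3 ± 3.4.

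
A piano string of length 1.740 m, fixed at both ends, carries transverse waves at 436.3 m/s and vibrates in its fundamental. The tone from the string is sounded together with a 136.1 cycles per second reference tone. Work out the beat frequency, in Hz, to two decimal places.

10.73 Hz

For a string fixed at both ends, f_n = n·v/(2L) = 1·436.3/(2·1.740) = 125.3736 Hz.
f_beat = |125.3736 − 136.1| = 10.73 Hz.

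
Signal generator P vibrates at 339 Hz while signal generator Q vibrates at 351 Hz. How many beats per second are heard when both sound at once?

12 Hz

f_beat = |f₁ − f₂|.
|339 − 351| = 12 Hz.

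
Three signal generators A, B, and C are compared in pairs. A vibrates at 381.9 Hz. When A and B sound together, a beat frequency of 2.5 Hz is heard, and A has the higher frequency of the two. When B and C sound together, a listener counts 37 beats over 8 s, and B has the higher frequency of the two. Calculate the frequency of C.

374.775 Hz

B is below A, so f_B = 381.9 − 2.5 = 379.4 Hz.
B–C: Beat frequency = 37/8 = 4.625 Hz.
C is below B, so f_C = 379.4 − 4.625 = 374.775 Hz.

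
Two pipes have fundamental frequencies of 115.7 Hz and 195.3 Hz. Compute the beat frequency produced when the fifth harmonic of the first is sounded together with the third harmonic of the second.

7.4 Hz

Fifth harmonic of the first: 5·115.7 = 578.5 Hz.
Third harmonic of the second: 3·195.3 = 585.9 Hz.
f_beat = |578.5 − 585.9| = 7.4 Hz.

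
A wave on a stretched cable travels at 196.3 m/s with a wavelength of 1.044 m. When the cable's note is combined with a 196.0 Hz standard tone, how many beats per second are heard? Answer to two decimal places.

Source frequency f = v/λ = 196.3/1.044 = 188.0268 Hz.
f_beat = |188.0268 − 196.0| = 7.97 Hz.

7.97 Hz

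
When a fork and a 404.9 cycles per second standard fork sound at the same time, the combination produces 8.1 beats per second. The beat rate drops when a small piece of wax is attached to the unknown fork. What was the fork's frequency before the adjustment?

413 Hz

|f − 404.9| = 8.1, so the fork was at either 396.8 Hz or 413 Hz.
Loading a fork with wax lowers its frequency; the adjustment lowers the fork's frequency.
The beat rate fell, so the adjustment moved the fork toward 404.9 Hz — it must have started above the reference.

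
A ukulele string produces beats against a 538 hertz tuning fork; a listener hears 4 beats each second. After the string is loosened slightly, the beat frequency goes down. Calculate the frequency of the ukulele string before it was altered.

|f − 538| = 4, so the ukulele string was at either 534 Hz or 542 Hz.
Reducing tension lowers a string's frequency; the adjustment lowers the ukulele string's frequency.
The beat rate fell, so the adjustment moved the ukulele string toward 538 Hz — it must have started above the reference.

542 Hz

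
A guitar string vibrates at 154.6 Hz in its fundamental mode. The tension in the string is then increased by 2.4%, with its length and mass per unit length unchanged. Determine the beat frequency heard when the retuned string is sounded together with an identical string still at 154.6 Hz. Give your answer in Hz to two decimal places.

1.84 Hz

For a string, f ∝ √T, so the new frequency is 154.6·√1.024 = 156.4442 Hz.
f_beat = |156.4442 − 154.6| = 1.84 Hz.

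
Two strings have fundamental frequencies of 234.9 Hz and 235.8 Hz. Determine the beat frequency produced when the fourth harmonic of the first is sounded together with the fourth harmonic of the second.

3.6 Hz

Fourth harmonic of the first: 4·234.9 = 939.6 Hz.
Fourth harmonic of the second: 4·235.8 = 943.2 Hz.
f_beat = |939.6 − 943.2| = 3.6 Hz.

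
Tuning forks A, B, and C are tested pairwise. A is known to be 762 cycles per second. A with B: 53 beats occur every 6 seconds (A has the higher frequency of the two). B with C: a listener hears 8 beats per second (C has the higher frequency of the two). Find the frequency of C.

761.1667 Hz

A–B: Beat frequency = 53/6 = 8.8333 Hz.
B is below A, so f_B = 762 − 8.8333 = 753.1667 Hz.
C is above B, so f_C = 753.1667 + 8 = 761.1667 Hz.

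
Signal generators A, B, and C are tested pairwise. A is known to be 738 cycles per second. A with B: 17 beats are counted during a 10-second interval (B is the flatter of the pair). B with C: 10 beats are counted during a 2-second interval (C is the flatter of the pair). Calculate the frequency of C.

731.3 Hz

A–B: Beat frequency = 17/10 = 1.7 Hz.
B is below A, so f_B = 738 − 1.7 = 736.3 Hz.
B–C: Beat frequency = 10/2 = 5 Hz.
C is below B, so f_C = 736.3 − 5 = 731.3 Hz.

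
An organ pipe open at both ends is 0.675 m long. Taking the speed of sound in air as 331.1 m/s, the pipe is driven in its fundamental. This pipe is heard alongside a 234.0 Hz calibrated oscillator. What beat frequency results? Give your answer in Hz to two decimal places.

11.26 Hz

Open pipe: f_n = n·v/(2L) = 1·331.1/(2·0.675) = 245.2593 Hz.
f_beat = |245.2593 − 234.0| = 11.26 Hz.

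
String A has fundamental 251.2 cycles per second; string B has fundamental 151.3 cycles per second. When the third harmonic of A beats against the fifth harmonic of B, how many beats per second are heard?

Third harmonic of the first: 3·251.2 = 753.6 Hz.
Fifth harmonic of the second: 5·151.3 = 756.5 Hz.
f_beat = |753.6 − 756.5| = 2.9 Hz.

2.9 Hz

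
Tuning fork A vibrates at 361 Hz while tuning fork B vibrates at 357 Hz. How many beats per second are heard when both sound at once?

4 Hz

f_beat = |f₁ − f₂|.
|361 − 357| = 4 Hz.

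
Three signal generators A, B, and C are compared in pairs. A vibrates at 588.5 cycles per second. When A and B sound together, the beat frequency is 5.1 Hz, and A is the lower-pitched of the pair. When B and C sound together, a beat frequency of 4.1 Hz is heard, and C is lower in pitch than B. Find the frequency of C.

B is above A, so f_B = 588.5 + 5.1 = 593.6 Hz.
C is below B, so f_C = 593.6 − 4.1 = 589.5 Hz.

589.5 Hz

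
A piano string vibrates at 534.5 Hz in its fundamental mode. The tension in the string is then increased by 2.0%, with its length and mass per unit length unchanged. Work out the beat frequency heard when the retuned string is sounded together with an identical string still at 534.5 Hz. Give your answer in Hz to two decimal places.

For a string, f ∝ √T, so the new frequency is 534.5·√1.020 = 539.8185 Hz.
f_beat = |539.8185 − 534.5| = 5.32 Hz.

5.32 Hz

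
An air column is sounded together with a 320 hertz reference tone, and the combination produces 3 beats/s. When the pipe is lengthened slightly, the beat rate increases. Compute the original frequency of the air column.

|f − 320| = 3, so the air column was at either 317 Hz or 323 Hz.
A longer pipe has a lower fundamental; the adjustment lowers the air column's frequency.
The beat rate rose, so the adjustment moved the air column further from 320 Hz — it was already below the reference.

317 Hz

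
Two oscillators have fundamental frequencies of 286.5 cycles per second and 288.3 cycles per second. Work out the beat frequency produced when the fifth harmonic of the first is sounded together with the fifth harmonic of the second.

Fifth harmonic of the first: 5·286.5 = 1432.5 Hz.
Fifth harmonic of the second: 5·288.3 = 1441.5 Hz.
f_beat = |1432.5 − 1441.5| = 9.0 Hz.

9.0 Hz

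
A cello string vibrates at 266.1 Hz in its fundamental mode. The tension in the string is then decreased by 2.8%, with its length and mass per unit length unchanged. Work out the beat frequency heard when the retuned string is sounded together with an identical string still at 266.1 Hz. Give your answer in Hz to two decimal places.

3.75 Hz

For a string, f ∝ √T, so the new frequency is 266.1·√0.972 = 262.3482 Hz.
f_beat = |262.3482 − 266.1| = 3.75 Hz.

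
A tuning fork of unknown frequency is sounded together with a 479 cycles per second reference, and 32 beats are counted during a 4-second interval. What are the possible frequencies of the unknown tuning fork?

Beat frequency = 32/4 = 8 Hz.
|f − 479| = 8, so f = 479 ± 8.

471 Hz or 487 Hz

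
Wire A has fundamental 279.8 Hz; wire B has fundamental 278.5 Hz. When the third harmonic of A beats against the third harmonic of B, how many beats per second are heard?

3.9 Hz

Third harmonic of the first: 3·279.8 = 839.4 Hz.
Third harmonic of the second: 3·278.5 = 835.5 Hz.
f_beat = |839.4 − 835.5| = 3.9 Hz.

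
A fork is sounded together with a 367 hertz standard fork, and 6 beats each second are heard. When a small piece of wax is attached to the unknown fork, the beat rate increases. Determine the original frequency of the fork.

|f − 367| = 6, so the fork was at either 361 Hz or 373 Hz.
Loading a fork with wax lowers its frequency; the adjustment lowers the fork's frequency.
The beat rate rose, so the adjustment moved the fork further from 367 Hz — it was already below the reference.

361 Hz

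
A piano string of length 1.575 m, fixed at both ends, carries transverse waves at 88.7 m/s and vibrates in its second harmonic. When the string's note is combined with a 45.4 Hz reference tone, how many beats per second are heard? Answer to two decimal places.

For a string fixed at both ends, f_n = n·v/(2L) = 2·88.7/(2·1.575) = 56.3175 Hz.
f_beat = |56.3175 − 45.4| = 10.92 Hz.

10.92 Hz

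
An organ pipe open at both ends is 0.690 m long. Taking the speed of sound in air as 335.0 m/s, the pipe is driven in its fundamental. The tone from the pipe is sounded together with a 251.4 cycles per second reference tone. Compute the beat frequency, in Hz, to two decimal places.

Open pipe: f_n = n·v/(2L) = 1·335.0/(2·0.690) = 242.7536 Hz.
f_beat = |242.7536 − 251.4| = 8.65 Hz.

8.65 Hz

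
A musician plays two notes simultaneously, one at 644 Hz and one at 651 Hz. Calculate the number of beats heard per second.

7 Hz

Beats arise from superposition of two nearby frequencies; the beat rate is |f₁ − f₂|.
|644 − 651| = 7 Hz.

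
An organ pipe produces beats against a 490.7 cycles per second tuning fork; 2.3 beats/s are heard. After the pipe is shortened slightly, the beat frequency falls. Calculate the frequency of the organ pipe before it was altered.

488.4 Hz

|f − 490.7| = 2.3, so the organ pipe was at either 488.4 Hz or 493 Hz.
A shorter pipe has a higher fundamental; the adjustment raises the organ pipe's frequency.
The beat rate fell, so the adjustment moved the organ pipe toward 490.7 Hz — it must have started below the reference.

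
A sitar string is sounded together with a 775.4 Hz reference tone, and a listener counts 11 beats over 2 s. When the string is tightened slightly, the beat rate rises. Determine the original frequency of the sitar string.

Beat frequency = 11/2 = 5.5 Hz.
|f − 775.4| = 5.5, so the sitar string was at either 769.9 Hz or 780.9 Hz.
Increasing tension raises a string's frequency; the adjustment raises the sitar string's frequency.
The beat rate rose, so the adjustment moved the sitar string further from 775.4 Hz — it was already above the reference.

780.9 Hz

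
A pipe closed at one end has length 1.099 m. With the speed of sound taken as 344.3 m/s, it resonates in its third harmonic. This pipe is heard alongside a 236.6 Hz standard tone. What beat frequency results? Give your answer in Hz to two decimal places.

1.64 Hz

Closed pipe (odd harmonics): f_n = n·v/(4L) = 3·344.3/(4·1.099) = 234.9636 Hz.
f_beat = |234.9636 − 236.6| = 1.64 Hz.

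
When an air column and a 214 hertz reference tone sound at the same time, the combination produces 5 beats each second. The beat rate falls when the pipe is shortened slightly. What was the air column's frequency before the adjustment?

|f − 214| = 5, so the air column was at either 209 Hz or 219 Hz.
A shorter pipe has a higher fundamental; the adjustment raises the air column's frequency.
The beat rate fell, so the adjustment moved the air column toward 214 Hz — it must have started below the reference.

209 Hz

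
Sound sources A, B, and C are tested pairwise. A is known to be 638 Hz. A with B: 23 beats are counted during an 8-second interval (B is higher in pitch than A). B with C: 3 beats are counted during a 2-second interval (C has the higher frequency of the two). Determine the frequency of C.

A–B: Beat frequency = 23/8 = 2.875 Hz.
B is above A, so f_B = 638 + 2.875 = 640.875 Hz.
B–C: Beat frequency = 3/2 = 1.5 Hz.
C is above B, so f_C = 640.875 + 1.5 = 642.375 Hz.

642.375 Hz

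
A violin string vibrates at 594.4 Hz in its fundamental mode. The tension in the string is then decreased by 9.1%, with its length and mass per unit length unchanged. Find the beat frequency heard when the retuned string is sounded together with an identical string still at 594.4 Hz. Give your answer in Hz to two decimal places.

For a string, f ∝ √T, so the new frequency is 594.4·√0.909 = 566.7098 Hz.
f_beat = |566.7098 − 594.4| = 27.69 Hz.

27.69 Hz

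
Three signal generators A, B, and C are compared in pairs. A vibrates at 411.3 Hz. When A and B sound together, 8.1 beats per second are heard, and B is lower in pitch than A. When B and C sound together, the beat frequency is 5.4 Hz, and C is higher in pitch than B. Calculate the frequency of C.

408.6 Hz

B is below A, so f_B = 411.3 − 8.1 = 403.2 Hz.
C is above B, so f_C = 403.2 + 5.4 = 408.6 Hz.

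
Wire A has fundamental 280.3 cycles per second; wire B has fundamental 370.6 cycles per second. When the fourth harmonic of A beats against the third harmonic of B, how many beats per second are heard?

9.4 Hz

Fourth harmonic of the first: 4·280.3 = 1121.2 Hz.
Third harmonic of the second: 3·370.6 = 1111.8 Hz.
f_beat = |1121.2 − 1111.8| = 9.4 Hz.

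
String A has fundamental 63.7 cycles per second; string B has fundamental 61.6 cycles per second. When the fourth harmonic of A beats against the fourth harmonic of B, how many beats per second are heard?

8.4 Hz

Fourth harmonic of the first: 4·63.7 = 254.8 Hz.
Fourth harmonic of the second: 4·61.6 = 246.4 Hz.
f_beat = |254.8 − 246.4| = 8.4 Hz.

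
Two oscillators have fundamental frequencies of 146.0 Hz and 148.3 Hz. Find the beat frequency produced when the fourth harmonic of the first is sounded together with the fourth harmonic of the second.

9.2 Hz

Fourth harmonic of the first: 4·146.0 = 584.0 Hz.
Fourth harmonic of the second: 4·148.3 = 593.2 Hz.
f_beat = |584.0 − 593.2| = 9.2 Hz.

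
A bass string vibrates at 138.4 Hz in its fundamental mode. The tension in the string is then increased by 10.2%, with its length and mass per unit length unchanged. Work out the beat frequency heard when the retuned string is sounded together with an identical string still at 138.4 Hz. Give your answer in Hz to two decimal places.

6.89 Hz

For a string, f ∝ √T, so the new frequency is 138.4·√1.102 = 145.2870 Hz.
f_beat = |145.2870 − 138.4| = 6.89 Hz.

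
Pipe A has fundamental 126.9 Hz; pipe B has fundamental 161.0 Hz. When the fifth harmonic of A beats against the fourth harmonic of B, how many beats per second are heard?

Fifth harmonic of the first: 5·126.9 = 634.5 Hz.
Fourth harmonic of the second: 4·161.0 = 644.0 Hz.
f_beat = |634.5 − 644.0| = 9.5 Hz.

9.5 Hz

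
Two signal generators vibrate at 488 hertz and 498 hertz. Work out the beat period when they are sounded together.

f_beat = |488 − 498| = 10 Hz.
Beat period T = 1 / f_beat = 1 / 10 s.

0.100 s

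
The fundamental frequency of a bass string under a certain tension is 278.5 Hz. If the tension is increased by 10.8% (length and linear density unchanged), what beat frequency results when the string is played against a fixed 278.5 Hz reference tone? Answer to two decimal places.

14.65 Hz

For a string, f ∝ √T, so the new frequency is 278.5·√1.108 = 293.1535 Hz.
f_beat = |293.1535 − 278.5| = 14.65 Hz.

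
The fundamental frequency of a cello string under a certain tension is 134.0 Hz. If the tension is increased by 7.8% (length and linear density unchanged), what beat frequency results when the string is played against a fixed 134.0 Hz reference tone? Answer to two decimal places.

For a string, f ∝ √T, so the new frequency is 134.0·√1.078 = 139.1279 Hz.
f_beat = |139.1279 − 134.0| = 5.13 Hz.

5.13 Hz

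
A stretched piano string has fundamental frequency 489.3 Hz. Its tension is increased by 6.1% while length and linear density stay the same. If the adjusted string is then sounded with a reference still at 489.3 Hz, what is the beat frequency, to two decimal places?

For a string, f ∝ √T, so the new frequency is 489.3·√1.061 = 504.0028 Hz.
f_beat = |504.0028 − 489.3| = 14.70 Hz.

14.70 Hz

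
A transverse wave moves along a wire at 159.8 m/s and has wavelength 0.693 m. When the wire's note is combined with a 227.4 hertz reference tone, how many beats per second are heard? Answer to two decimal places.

Source frequency f = v/λ = 159.8/0.693 = 230.5916 Hz.
f_beat = |230.5916 − 227.4| = 3.19 Hz.

3.19 Hz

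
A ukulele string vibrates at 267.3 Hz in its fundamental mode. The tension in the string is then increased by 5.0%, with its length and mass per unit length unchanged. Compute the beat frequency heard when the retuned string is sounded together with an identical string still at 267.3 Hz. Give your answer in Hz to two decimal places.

6.60 Hz

For a string, f ∝ √T, so the new frequency is 267.3·√1.050 = 273.9010 Hz.
f_beat = |273.9010 − 267.3| = 6.60 Hz.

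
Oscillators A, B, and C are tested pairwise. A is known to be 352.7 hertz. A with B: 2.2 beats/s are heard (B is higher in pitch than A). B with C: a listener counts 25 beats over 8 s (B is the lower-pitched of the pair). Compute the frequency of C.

B is above A, so f_B = 352.7 + 2.2 = 354.9 Hz.
B–C: Beat frequency = 25/8 = 3.125 Hz.
C is above B, so f_C = 354.9 + 3.125 = 358.025 Hz.

358.025 Hz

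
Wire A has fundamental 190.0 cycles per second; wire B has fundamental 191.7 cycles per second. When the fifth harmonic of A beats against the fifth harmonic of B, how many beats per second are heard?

8.5 Hz

Fifth harmonic of the first: 5·190.0 = 950.0 Hz.
Fifth harmonic of the second: 5·191.7 = 958.5 Hz.
f_beat = |950.0 − 958.5| = 8.5 Hz.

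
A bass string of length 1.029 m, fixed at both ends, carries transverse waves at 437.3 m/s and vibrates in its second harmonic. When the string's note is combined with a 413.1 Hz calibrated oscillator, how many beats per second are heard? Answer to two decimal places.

For a string fixed at both ends, f_n = n·v/(2L) = 2·437.3/(2·1.029) = 424.9757 Hz.
f_beat = |424.9757 − 413.1| = 11.88 Hz.

11.88 Hz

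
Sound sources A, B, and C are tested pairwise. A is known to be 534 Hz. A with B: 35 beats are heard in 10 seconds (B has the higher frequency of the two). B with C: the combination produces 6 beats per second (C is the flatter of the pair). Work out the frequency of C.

531.5 Hz

A–B: Beat frequency = 35/10 = 3.5 Hz.
B is above A, so f_B = 534 + 3.5 = 537.5 Hz.
C is below B, so f_C = 537.5 − 6 = 531.5 Hz.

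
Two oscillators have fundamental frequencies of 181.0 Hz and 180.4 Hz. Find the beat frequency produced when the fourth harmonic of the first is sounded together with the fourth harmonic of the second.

Fourth harmonic of the first: 4·181.0 = 724.0 Hz.
Fourth harmonic of the second: 4·180.4 = 721.6 Hz.
f_beat = |724.0 − 721.6| = 2.4 Hz.

2.4 Hz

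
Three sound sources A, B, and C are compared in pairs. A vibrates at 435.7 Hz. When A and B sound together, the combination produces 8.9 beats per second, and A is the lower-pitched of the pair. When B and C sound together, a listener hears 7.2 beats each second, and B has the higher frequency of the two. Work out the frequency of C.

B is above A, so f_B = 435.7 + 8.9 = 444.6 Hz.
C is below B, so f_C = 444.6 − 7.2 = 437.4 Hz.

437.4 Hz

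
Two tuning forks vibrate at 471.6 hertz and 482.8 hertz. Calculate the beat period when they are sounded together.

0.089 s

f_beat = |471.6 − 482.8| = 11.2 Hz.
Beat period T = 1 / f_beat = 1 / 11.2 s.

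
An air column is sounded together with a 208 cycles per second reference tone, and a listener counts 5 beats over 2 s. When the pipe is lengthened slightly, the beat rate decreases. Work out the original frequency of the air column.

210.5 Hz

Beat frequency = 5/2 = 2.5 Hz.
|f − 208| = 2.5, so the air column was at either 205.5 Hz or 210.5 Hz.
A longer pipe has a lower fundamental; the adjustment lowers the air column's frequency.
The beat rate fell, so the adjustment moved the air column toward 208 Hz — it must have started above the reference.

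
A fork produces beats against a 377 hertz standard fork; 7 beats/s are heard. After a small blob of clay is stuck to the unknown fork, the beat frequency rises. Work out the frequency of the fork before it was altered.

|f − 377| = 7, so the fork was at either 370 Hz or 384 Hz.
Adding mass to a fork lowers its frequency; the adjustment lowers the fork's frequency.
The beat rate rose, so the adjustment moved the fork further from 377 Hz — it was already below the reference.

370 Hz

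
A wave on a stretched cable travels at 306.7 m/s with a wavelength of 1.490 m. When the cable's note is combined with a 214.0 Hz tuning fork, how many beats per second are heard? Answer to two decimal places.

Source frequency f = v/λ = 306.7/1.490 = 205.8389 Hz.
f_beat = |205.8389 − 214.0| = 8.16 Hz.

8.16 Hz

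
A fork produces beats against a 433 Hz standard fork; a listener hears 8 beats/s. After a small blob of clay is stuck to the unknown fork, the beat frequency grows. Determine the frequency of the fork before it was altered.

|f − 433| = 8, so the fork was at either 425 Hz or 441 Hz.
Adding mass to a fork lowers its frequency; the adjustment lowers the fork's frequency.
The beat rate rose, so the adjustment moved the fork further from 433 Hz — it was already below the reference.

425 Hz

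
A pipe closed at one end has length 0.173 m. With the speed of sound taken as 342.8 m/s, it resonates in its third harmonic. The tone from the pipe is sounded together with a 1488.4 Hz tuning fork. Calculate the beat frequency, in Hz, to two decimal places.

2.27 Hz

Closed pipe (odd harmonics): f_n = n·v/(4L) = 3·342.8/(4·0.173) = 1486.1272 Hz.
f_beat = |1486.1272 − 1488.4| = 2.27 Hz.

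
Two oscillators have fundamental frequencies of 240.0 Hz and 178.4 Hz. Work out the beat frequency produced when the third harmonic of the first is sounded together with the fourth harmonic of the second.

6.4 Hz

Third harmonic of the first: 3·240.0 = 720.0 Hz.
Fourth harmonic of the second: 4·178.4 = 713.6 Hz.
f_beat = |720.0 − 713.6| = 6.4 Hz.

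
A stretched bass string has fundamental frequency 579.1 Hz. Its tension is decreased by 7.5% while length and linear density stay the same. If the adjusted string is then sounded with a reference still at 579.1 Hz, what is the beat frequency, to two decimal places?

For a string, f ∝ √T, so the new frequency is 579.1·√0.925 = 556.9605 Hz.
f_beat = |556.9605 − 579.1| = 22.14 Hz.

22.14 Hz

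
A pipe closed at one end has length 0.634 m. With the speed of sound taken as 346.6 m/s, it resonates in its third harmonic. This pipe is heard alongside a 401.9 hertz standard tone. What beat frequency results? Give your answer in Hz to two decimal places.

8.12 Hz

Closed pipe (odd harmonics): f_n = n·v/(4L) = 3·346.6/(4·0.634) = 410.0158 Hz.
f_beat = |410.0158 − 401.9| = 8.12 Hz.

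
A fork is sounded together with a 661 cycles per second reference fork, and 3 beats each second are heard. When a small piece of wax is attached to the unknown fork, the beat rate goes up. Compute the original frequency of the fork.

658 Hz

|f − 661| = 3, so the fork was at either 658 Hz or 664 Hz.
Loading a fork with wax lowers its frequency; the adjustment lowers the fork's frequency.
The beat rate rose, so the adjustment moved the fork further from 661 Hz — it was already below the reference.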